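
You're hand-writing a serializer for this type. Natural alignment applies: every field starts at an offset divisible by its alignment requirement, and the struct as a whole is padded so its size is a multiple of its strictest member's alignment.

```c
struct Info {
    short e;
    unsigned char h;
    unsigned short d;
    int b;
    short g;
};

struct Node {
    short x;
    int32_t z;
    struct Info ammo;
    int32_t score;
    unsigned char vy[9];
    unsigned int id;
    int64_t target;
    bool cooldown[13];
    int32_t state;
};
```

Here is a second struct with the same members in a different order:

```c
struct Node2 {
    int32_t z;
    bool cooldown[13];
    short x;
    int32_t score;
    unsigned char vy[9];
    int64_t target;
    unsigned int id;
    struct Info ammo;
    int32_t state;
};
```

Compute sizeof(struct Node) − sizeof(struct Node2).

Info: e at 0 (size 2, align 2) → ends 2; h at 2 (size 1, align 1) → ends 3; pad 1 to align 2 for d; d at 4 (size 2, align 2) → ends 6; pad 2 to align 4 for b; b at 8 (size 4, align 4) → ends 12; g at 12 (size 2, align 2) → ends 14; tail pad 2 to reach multiple of 4; total 16 bytes, alignment 4
x at 0 (size 2, align 2) → ends 2
pad 2 to align 4 for z
z at 4 (size 4, align 4) → ends 8
ammo at 8 (size 16, align 4) → ends 24
score at 24 (size 4, align 4) → ends 28
vy at 28 (size 9, align 1) → ends 37
pad 3 to align 4 for id
id at 40 (size 4, align 4) → ends 44
pad 4 to align 8 for target
target at 48 (size 8, align 8) → ends 56
cooldown at 56 (size 13, align 1) → ends 69
pad 3 to align 4 for state
state at 72 (size 4, align 4) → ends 76
tail pad 4 to reach multiple of 8
total 80 bytes, alignment 8
— Node2 —
z at 0 (size 4, align 4) → ends 4
cooldown at 4 (size 13, align 1) → ends 17
pad 1 to align 2 for x
x at 18 (size 2, align 2) → ends 20
score at 20 (size 4, align 4) → ends 24
vy at 24 (size 9, align 1) → ends 33
pad 7 to align 8 for target
target at 40 (size 8, align 8) → ends 48
id at 48 (size 4, align 4) → ends 52
ammo at 52 (size 16, align 4) → ends 68
state at 68 (size 4, align 4) → ends 72
total 72 bytes, alignment 8
80 − 72 = 8

8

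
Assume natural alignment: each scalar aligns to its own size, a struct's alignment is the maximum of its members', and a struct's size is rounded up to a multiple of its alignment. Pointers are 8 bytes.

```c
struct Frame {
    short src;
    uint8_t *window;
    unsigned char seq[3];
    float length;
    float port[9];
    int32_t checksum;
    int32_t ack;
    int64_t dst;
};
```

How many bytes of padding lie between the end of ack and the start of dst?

4

@0: src [2B, align 2] → 2
+6 pad (align 8)
@8: window [8B, align 8] → 16
@16: seq [3B, align 1] → 19
+1 pad (align 4)
@20: length [4B, align 4] → 24
@24: port [36B, align 4] → 60
@60: checksum [4B, align 4] → 64
@64: ack [4B, align 4] → 68
+4 pad (align 8)
@72: dst [8B, align 8] → 80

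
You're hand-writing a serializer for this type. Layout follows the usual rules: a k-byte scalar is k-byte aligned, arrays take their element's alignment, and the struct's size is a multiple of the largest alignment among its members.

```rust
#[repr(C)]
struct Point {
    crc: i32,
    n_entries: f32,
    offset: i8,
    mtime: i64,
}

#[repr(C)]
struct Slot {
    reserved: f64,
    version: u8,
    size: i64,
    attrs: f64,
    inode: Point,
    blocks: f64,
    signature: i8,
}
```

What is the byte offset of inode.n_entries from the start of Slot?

Point: crc at 0 (size 4, align 4) → ends 4; n_entries at 4 (size 4, align 4) → ends 8; offset at 8 (size 1, align 1) → ends 9; pad 7 to align 8 for mtime; mtime at 16 (size 8, align 8) → ends 24; total 24 bytes, alignment 8
reserved at 0 (size 8, align 8) → ends 8
version at 8 (size 1, align 1) → ends 9
pad 7 to align 8 for size
size at 16 (size 8, align 8) → ends 24
attrs at 24 (size 8, align 8) → ends 32
inode at 32 (size 24, align 8) → ends 56
within Point: n_entries at 4
32 + 4 = 36

36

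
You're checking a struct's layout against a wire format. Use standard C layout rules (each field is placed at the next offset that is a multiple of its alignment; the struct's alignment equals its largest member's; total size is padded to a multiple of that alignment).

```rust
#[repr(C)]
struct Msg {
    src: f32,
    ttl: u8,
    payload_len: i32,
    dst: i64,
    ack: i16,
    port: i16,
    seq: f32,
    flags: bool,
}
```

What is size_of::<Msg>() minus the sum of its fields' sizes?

@0: src [4B, align 4] → 4
@4: ttl [1B, align 1] → 5
+3 pad (align 4)
@8: payload_len [4B, align 4] → 12
+4 pad (align 8)
@16: dst [8B, align 8] → 24
@24: ack [2B, align 2] → 26
@26: port [2B, align 2] → 28
@28: seq [4B, align 4] → 32
@32: flags [1B, align 1] → 33
+7 tail pad (align 8)
size 40, align 8
data bytes 26, size 40 → padding 14

14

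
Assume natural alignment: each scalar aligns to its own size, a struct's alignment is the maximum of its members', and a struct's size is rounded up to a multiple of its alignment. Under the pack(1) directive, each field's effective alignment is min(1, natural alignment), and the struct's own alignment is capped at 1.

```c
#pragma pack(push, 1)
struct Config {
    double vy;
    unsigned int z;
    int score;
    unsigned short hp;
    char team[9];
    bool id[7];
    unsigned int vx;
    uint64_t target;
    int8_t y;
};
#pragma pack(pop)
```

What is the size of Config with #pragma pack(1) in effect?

vy at 0 (size 8, align 1) → ends 8
z at 8 (size 4, align 1) → ends 12
score at 12 (size 4, align 1) → ends 16
hp at 16 (size 2, align 1) → ends 18
team at 18 (size 9, align 1) → ends 27
id at 27 (size 7, align 1) → ends 34
vx at 34 (size 4, align 1) → ends 38
target at 38 (size 8, align 1) → ends 46
y at 46 (size 1, align 1) → ends 47
total 47 bytes, alignment 1

47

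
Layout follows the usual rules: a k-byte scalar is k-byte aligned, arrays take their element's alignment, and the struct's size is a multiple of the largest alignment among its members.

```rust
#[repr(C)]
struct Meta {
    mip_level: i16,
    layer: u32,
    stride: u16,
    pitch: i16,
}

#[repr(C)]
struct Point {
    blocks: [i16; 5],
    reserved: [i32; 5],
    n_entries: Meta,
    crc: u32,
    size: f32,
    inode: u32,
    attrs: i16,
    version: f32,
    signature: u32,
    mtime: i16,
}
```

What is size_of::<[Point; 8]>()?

576

Meta: 0..2  mip_level  (2B, 2-aligned); 2..4  -- padding (2B); 4..8  layer  (4B, 4-aligned); 8..10  stride  (2B, 2-aligned); 10..12  pitch  (2B, 2-aligned); sizeof = 12, alignof = 4
0..10  blocks  (10B, 2-aligned)
10..12  -- padding (2B)
12..32  reserved  (20B, 4-aligned)
32..44  n_entries  (12B, 4-aligned)
44..48  crc  (4B, 4-aligned)
48..52  size  (4B, 4-aligned)
52..56  inode  (4B, 4-aligned)
56..58  attrs  (2B, 2-aligned)
58..60  -- padding (2B)
60..64  version  (4B, 4-aligned)
64..68  signature  (4B, 4-aligned)
68..70  mtime  (2B, 2-aligned)
70..72  -- tail padding (2B)
sizeof = 72, alignof = 4
array of 8: 8 × 72 = 576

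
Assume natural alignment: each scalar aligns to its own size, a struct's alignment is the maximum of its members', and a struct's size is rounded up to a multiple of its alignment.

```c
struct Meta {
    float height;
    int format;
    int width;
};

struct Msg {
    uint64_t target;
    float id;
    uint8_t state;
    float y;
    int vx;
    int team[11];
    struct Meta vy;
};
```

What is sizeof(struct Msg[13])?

1040

Meta: height at 0 (size 4, align 4) → ends 4; format at 4 (size 4, align 4) → ends 8; width at 8 (size 4, align 4) → ends 12; total 12 bytes, alignment 4
target at 0 (size 8, align 8) → ends 8
id at 8 (size 4, align 4) → ends 12
state at 12 (size 1, align 1) → ends 13
pad 3 to align 4 for y
y at 16 (size 4, align 4) → ends 20
vx at 20 (size 4, align 4) → ends 24
team at 24 (size 44, align 4) → ends 68
vy at 68 (size 12, align 4) → ends 80
total 80 bytes, alignment 8
array of 13: 13 × 80 = 1040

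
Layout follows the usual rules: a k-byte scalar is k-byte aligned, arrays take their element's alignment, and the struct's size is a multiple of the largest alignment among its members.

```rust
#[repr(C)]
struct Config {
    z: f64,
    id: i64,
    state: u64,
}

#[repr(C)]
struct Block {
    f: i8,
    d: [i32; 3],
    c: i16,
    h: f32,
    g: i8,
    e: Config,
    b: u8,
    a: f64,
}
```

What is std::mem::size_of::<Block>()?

72 bytes

Config: z at 0 (size 8, align 8) → ends 8; id at 8 (size 8, align 8) → ends 16; state at 16 (size 8, align 8) → ends 24; total 24 bytes, alignment 8
f at 0 (size 1, align 1) → ends 1
pad 3 to align 4 for d
d at 4 (size 12, align 4) → ends 16
c at 16 (size 2, align 2) → ends 18
pad 2 to align 4 for h
h at 20 (size 4, align 4) → ends 24
g at 24 (size 1, align 1) → ends 25
pad 7 to align 8 for e
e at 32 (size 24, align 8) → ends 56
b at 56 (size 1, align 1) → ends 57
pad 7 to align 8 for a
a at 64 (size 8, align 8) → ends 72
total 72 bytes, alignment 8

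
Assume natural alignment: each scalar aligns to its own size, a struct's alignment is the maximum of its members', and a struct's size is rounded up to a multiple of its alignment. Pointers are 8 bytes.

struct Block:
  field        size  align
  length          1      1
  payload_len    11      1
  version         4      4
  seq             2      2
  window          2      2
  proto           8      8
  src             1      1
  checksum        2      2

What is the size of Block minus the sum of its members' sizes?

9

@0: length [1B, align 1] → 1
@1: payload_len [11B, align 1] → 12
@12: version [4B, align 4] → 16
@16: seq [2B, align 2] → 18
@18: window [2B, align 2] → 20
+4 pad (align 8)
@24: proto [8B, align 8] → 32
@32: src [1B, align 1] → 33
+1 pad (align 2)
@34: checksum [2B, align 2] → 36
+4 tail pad (align 8)
size 40, align 8
data bytes 31, size 40 → padding 9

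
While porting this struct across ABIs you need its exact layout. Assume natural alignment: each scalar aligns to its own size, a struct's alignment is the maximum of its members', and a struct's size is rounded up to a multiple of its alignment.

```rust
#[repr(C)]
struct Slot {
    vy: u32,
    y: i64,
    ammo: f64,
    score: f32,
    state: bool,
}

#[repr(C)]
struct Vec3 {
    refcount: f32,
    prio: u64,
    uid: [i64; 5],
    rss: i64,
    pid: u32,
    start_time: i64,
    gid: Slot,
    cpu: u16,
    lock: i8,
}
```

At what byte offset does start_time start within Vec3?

Slot: @0: vy [4B, align 4] → 4; +4 pad (align 8); @8: y [8B, align 8] → 16; @16: ammo [8B, align 8] → 24; @24: score [4B, align 4] → 28; @28: state [1B, align 1] → 29; +3 tail pad (align 8); size 32, align 8
@0: refcount [4B, align 4] → 4
+4 pad (align 8)
@8: prio [8B, align 8] → 16
@16: uid [40B, align 8] → 56
@56: rss [8B, align 8] → 64
@64: pid [4B, align 4] → 68
+4 pad (align 8)
@72: start_time [8B, align 8] → 80

72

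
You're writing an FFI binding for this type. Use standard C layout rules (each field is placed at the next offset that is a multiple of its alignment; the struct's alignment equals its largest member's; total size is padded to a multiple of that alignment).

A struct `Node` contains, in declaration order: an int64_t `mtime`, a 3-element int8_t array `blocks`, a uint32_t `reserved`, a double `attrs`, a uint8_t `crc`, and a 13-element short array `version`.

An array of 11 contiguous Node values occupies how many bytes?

616

mtime at 0 (size 8, align 8) → ends 8
blocks at 8 (size 3, align 1) → ends 11
pad 1 to align 4 for reserved
reserved at 12 (size 4, align 4) → ends 16
attrs at 16 (size 8, align 8) → ends 24
crc at 24 (size 1, align 1) → ends 25
pad 1 to align 2 for version
version at 26 (size 26, align 2) → ends 52
tail pad 4 to reach multiple of 8
total 56 bytes, alignment 8
array of 11: 11 × 56 = 616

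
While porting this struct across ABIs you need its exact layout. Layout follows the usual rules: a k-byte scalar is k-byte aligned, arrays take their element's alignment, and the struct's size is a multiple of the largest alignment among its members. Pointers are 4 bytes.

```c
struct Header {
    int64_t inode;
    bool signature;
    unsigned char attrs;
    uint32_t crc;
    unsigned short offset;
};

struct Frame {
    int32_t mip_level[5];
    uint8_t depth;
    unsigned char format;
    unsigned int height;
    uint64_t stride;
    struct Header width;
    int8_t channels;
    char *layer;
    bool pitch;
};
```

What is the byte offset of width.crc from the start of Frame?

Header: @0: inode [8B, align 8] → 8; @8: signature [1B, align 1] → 9; @9: attrs [1B, align 1] → 10; +2 pad (align 4); @12: crc [4B, align 4] → 16; @16: offset [2B, align 2] → 18; +6 tail pad (align 8); size 24, align 8
@0: mip_level [20B, align 4] → 20
@20: depth [1B, align 1] → 21
@21: format [1B, align 1] → 22
+2 pad (align 4)
@24: height [4B, align 4] → 28
+4 pad (align 8)
@32: stride [8B, align 8] → 40
@40: width [24B, align 8] → 64
within Header: crc at 12
40 + 12 = 52

52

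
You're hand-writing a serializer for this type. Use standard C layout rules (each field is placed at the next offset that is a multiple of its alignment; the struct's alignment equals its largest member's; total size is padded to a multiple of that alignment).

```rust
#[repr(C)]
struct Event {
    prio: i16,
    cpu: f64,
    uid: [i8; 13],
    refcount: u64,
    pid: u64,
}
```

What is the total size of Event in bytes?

48

@0: prio [2B, align 2] → 2
+6 pad (align 8)
@8: cpu [8B, align 8] → 16
@16: uid [13B, align 1] → 29
+3 pad (align 8)
@32: refcount [8B, align 8] → 40
@40: pid [8B, align 8] → 48
size 48, align 8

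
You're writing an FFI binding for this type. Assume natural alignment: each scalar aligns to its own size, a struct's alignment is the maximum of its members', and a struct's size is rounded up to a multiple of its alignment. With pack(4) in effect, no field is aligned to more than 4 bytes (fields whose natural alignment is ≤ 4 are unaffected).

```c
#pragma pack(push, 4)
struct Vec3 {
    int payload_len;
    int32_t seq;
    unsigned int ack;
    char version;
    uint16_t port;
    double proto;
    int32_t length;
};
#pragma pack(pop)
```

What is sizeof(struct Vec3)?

0..4  payload_len  (4B, 4-aligned)
4..8  seq  (4B, 4-aligned)
8..12  ack  (4B, 4-aligned)
12..13  version  (1B, 1-aligned)
13..14  -- padding (1B)
14..16  port  (2B, 2-aligned)
16..24  proto  (8B, 4-aligned)
24..28  length  (4B, 4-aligned)
sizeof = 28, alignof = 4

28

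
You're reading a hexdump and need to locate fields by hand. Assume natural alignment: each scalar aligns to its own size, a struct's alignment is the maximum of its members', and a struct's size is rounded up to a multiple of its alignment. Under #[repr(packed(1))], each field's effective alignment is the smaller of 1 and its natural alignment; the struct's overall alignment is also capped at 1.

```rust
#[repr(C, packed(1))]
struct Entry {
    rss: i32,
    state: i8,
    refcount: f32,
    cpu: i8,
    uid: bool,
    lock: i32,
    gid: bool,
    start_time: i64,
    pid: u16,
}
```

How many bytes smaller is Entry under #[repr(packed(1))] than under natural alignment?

14

natural layout:
  @0: rss [4B, align 4] → 4
  @4: state [1B, align 1] → 5
  +3 pad (align 4)
  @8: refcount [4B, align 4] → 12
  @12: cpu [1B, align 1] → 13
  @13: uid [1B, align 1] → 14
  +2 pad (align 4)
  @16: lock [4B, align 4] → 20
  @20: gid [1B, align 1] → 21
  +3 pad (align 8)
  @24: start_time [8B, align 8] → 32
  @32: pid [2B, align 2] → 34
  +6 tail pad (align 8)
  size 40, align 8
packed(1) layout:
  @0: rss [4B, align 1] → 4
  @4: state [1B, align 1] → 5
  @5: refcount [4B, align 1] → 9
  @9: cpu [1B, align 1] → 10
  @10: uid [1B, align 1] → 11
  @11: lock [4B, align 1] → 15
  @15: gid [1B, align 1] → 16
  @16: start_time [8B, align 1] → 24
  @24: pid [2B, align 1] → 26
  size 26, align 1
40 − 26 = 14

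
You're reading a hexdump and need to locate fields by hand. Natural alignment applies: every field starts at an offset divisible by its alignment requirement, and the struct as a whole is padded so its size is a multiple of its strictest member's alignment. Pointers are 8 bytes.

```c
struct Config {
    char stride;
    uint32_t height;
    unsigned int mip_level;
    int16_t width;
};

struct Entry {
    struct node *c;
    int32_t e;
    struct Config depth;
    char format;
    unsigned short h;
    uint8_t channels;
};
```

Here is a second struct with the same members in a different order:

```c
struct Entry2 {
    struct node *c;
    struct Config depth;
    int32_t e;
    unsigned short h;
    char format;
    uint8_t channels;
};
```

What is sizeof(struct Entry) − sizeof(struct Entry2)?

8

Config: 0..1  stride  (1B, 1-aligned); 1..4  -- padding (3B); 4..8  height  (4B, 4-aligned); 8..12  mip_level  (4B, 4-aligned); 12..14  width  (2B, 2-aligned); 14..16  -- tail padding (2B); sizeof = 16, alignof = 4
0..8  c  (8B, 8-aligned)
8..12  e  (4B, 4-aligned)
12..28  depth  (16B, 4-aligned)
28..29  format  (1B, 1-aligned)
29..30  -- padding (1B)
30..32  h  (2B, 2-aligned)
32..33  channels  (1B, 1-aligned)
33..40  -- tail padding (7B)
sizeof = 40, alignof = 8
— Entry2 —
0..8  c  (8B, 8-aligned)
8..24  depth  (16B, 4-aligned)
24..28  e  (4B, 4-aligned)
28..30  h  (2B, 2-aligned)
30..31  format  (1B, 1-aligned)
31..32  channels  (1B, 1-aligned)
sizeof = 32, alignof = 8
40 − 32 = 8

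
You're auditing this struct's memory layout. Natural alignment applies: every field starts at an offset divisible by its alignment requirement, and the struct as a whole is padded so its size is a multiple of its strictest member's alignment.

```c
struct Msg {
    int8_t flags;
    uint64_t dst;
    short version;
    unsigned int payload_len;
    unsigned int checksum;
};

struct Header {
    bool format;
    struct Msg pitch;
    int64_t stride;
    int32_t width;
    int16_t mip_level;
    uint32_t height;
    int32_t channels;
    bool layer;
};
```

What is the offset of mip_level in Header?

Msg: @0: flags [1B, align 1] → 1; +7 pad (align 8); @8: dst [8B, align 8] → 16; @16: version [2B, align 2] → 18; +2 pad (align 4); @20: payload_len [4B, align 4] → 24; @24: checksum [4B, align 4] → 28; +4 tail pad (align 8); size 32, align 8
@0: format [1B, align 1] → 1
+7 pad (align 8)
@8: pitch [32B, align 8] → 40
@40: stride [8B, align 8] → 48
@48: width [4B, align 4] → 52
@52: mip_level [2B, align 2] → 54

52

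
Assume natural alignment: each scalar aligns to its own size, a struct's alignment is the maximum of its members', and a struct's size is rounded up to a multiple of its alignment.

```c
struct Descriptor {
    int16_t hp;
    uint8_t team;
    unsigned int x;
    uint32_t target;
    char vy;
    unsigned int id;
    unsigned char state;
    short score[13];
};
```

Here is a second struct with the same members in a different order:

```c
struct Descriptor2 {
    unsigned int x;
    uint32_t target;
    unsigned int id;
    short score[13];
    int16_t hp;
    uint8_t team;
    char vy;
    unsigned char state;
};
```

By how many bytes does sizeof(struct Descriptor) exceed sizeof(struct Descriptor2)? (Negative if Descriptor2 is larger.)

hp at 0 (size 2, align 2) → ends 2
team at 2 (size 1, align 1) → ends 3
pad 1 to align 4 for x
x at 4 (size 4, align 4) → ends 8
target at 8 (size 4, align 4) → ends 12
vy at 12 (size 1, align 1) → ends 13
pad 3 to align 4 for id
id at 16 (size 4, align 4) → ends 20
state at 20 (size 1, align 1) → ends 21
pad 1 to align 2 for score
score at 22 (size 26, align 2) → ends 48
total 48 bytes, alignment 4
— Descriptor2 —
x at 0 (size 4, align 4) → ends 4
target at 4 (size 4, align 4) → ends 8
id at 8 (size 4, align 4) → ends 12
score at 12 (size 26, align 2) → ends 38
hp at 38 (size 2, align 2) → ends 40
team at 40 (size 1, align 1) → ends 41
vy at 41 (size 1, align 1) → ends 42
state at 42 (size 1, align 1) → ends 43
tail pad 1 to reach multiple of 4
total 44 bytes, alignment 4
48 − 44 = 4

4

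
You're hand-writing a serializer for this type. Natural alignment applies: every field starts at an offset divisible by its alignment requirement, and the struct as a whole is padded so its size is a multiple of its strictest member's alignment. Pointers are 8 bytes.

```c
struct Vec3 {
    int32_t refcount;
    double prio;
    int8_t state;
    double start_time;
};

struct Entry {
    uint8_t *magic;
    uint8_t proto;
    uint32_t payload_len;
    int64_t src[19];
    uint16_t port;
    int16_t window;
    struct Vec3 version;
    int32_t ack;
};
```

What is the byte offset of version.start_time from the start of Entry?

Vec3: refcount at 0 (size 4, align 4) → ends 4; pad 4 to align 8 for prio; prio at 8 (size 8, align 8) → ends 16; state at 16 (size 1, align 1) → ends 17; pad 7 to align 8 for start_time; start_time at 24 (size 8, align 8) → ends 32; total 32 bytes, alignment 8
magic at 0 (size 8, align 8) → ends 8
proto at 8 (size 1, align 1) → ends 9
pad 3 to align 4 for payload_len
payload_len at 12 (size 4, align 4) → ends 16
src at 16 (size 152, align 8) → ends 168
port at 168 (size 2, align 2) → ends 170
window at 170 (size 2, align 2) → ends 172
pad 4 to align 8 for version
version at 176 (size 32, align 8) → ends 208
within Vec3: start_time at 24
176 + 24 = 200

200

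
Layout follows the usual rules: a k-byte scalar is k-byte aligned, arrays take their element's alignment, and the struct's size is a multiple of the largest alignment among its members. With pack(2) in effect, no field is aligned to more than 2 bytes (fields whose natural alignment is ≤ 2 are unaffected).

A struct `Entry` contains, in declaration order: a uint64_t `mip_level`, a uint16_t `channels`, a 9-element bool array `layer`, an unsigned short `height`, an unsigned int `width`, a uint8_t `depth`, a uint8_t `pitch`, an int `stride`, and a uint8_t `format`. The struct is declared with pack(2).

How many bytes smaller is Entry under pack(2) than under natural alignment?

6

natural layout:
  mip_level at 0 (size 8, align 8) → ends 8
  channels at 8 (size 2, align 2) → ends 10
  layer at 10 (size 9, align 1) → ends 19
  pad 1 to align 2 for height
  height at 20 (size 2, align 2) → ends 22
  pad 2 to align 4 for width
  width at 24 (size 4, align 4) → ends 28
  depth at 28 (size 1, align 1) → ends 29
  pitch at 29 (size 1, align 1) → ends 30
  pad 2 to align 4 for stride
  stride at 32 (size 4, align 4) → ends 36
  format at 36 (size 1, align 1) → ends 37
  tail pad 3 to reach multiple of 8
  total 40 bytes, alignment 8
packed(2) layout:
  mip_level at 0 (size 8, align 2) → ends 8
  channels at 8 (size 2, align 2) → ends 10
  layer at 10 (size 9, align 1) → ends 19
  pad 1 to align 2 for height
  height at 20 (size 2, align 2) → ends 22
  width at 22 (size 4, align 2) → ends 26
  depth at 26 (size 1, align 1) → ends 27
  pitch at 27 (size 1, align 1) → ends 28
  stride at 28 (size 4, align 2) → ends 32
  format at 32 (size 1, align 1) → ends 33
  tail pad 1 to reach multiple of 2
  total 34 bytes, alignment 2
40 − 34 = 6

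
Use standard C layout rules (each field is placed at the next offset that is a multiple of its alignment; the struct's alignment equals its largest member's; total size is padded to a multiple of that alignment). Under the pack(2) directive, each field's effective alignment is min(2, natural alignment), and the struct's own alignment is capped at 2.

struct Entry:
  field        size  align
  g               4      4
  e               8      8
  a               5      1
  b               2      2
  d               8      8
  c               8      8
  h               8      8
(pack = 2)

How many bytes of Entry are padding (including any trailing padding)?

g at 0 (size 4, align 2) → ends 4
e at 4 (size 8, align 2) → ends 12
a at 12 (size 5, align 1) → ends 17
pad 1 to align 2 for b
b at 18 (size 2, align 2) → ends 20
d at 20 (size 8, align 2) → ends 28
c at 28 (size 8, align 2) → ends 36
h at 36 (size 8, align 2) → ends 44
total 44 bytes, alignment 2
data bytes 43, size 44 → padding 1

1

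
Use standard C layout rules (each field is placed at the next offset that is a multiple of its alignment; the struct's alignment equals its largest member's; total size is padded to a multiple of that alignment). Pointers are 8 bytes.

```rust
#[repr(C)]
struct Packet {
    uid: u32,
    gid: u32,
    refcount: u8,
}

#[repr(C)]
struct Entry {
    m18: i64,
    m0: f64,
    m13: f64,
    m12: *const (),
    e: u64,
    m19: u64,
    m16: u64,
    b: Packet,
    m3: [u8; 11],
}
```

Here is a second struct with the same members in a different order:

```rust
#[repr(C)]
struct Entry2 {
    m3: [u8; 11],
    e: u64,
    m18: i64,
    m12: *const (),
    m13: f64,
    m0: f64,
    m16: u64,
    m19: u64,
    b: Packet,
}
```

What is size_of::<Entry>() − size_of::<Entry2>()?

Packet: uid at 0 (size 4, align 4) → ends 4; gid at 4 (size 4, align 4) → ends 8; refcount at 8 (size 1, align 1) → ends 9; tail pad 3 to reach multiple of 4; total 12 bytes, alignment 4
m18 at 0 (size 8, align 8) → ends 8
m0 at 8 (size 8, align 8) → ends 16
m13 at 16 (size 8, align 8) → ends 24
m12 at 24 (size 8, align 8) → ends 32
e at 32 (size 8, align 8) → ends 40
m19 at 40 (size 8, align 8) → ends 48
m16 at 48 (size 8, align 8) → ends 56
b at 56 (size 12, align 4) → ends 68
m3 at 68 (size 11, align 1) → ends 79
tail pad 1 to reach multiple of 8
total 80 bytes, alignment 8
— Entry2 —
m3 at 0 (size 11, align 1) → ends 11
pad 5 to align 8 for e
e at 16 (size 8, align 8) → ends 24
m18 at 24 (size 8, align 8) → ends 32
m12 at 32 (size 8, align 8) → ends 40
m13 at 40 (size 8, align 8) → ends 48
m0 at 48 (size 8, align 8) → ends 56
m16 at 56 (size 8, align 8) → ends 64
m19 at 64 (size 8, align 8) → ends 72
b at 72 (size 12, align 4) → ends 84
tail pad 4 to reach multiple of 8
total 88 bytes, alignment 8
80 − 88 = -8

-8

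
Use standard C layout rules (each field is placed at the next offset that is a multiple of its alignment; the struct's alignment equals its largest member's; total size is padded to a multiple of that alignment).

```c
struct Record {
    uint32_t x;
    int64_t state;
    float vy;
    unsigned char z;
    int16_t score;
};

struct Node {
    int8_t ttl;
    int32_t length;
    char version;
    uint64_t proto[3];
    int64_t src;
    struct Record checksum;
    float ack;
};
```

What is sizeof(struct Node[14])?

Record: x at 0 (size 4, align 4) → ends 4; pad 4 to align 8 for state; state at 8 (size 8, align 8) → ends 16; vy at 16 (size 4, align 4) → ends 20; z at 20 (size 1, align 1) → ends 21; pad 1 to align 2 for score; score at 22 (size 2, align 2) → ends 24; total 24 bytes, alignment 8
ttl at 0 (size 1, align 1) → ends 1
pad 3 to align 4 for length
length at 4 (size 4, align 4) → ends 8
version at 8 (size 1, align 1) → ends 9
pad 7 to align 8 for proto
proto at 16 (size 24, align 8) → ends 40
src at 40 (size 8, align 8) → ends 48
checksum at 48 (size 24, align 8) → ends 72
ack at 72 (size 4, align 4) → ends 76
tail pad 4 to reach multiple of 8
total 80 bytes, alignment 8
array of 14: 14 × 80 = 1120

1120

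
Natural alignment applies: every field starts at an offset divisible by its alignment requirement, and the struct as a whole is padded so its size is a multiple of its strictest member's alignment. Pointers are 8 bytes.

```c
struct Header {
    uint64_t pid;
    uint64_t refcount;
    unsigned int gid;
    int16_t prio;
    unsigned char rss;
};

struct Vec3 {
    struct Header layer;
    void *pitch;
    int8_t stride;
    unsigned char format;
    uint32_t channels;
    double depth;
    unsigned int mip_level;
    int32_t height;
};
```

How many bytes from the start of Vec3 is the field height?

Header: 0..8  pid  (8B, 8-aligned); 8..16  refcount  (8B, 8-aligned); 16..20  gid  (4B, 4-aligned); 20..22  prio  (2B, 2-aligned); 22..23  rss  (1B, 1-aligned); 23..24  -- tail padding (1B); sizeof = 24, alignof = 8
0..24  layer  (24B, 8-aligned)
24..32  pitch  (8B, 8-aligned)
32..33  stride  (1B, 1-aligned)
33..34  format  (1B, 1-aligned)
34..36  -- padding (2B)
36..40  channels  (4B, 4-aligned)
40..48  depth  (8B, 8-aligned)
48..52  mip_level  (4B, 4-aligned)
52..56  height  (4B, 4-aligned)

52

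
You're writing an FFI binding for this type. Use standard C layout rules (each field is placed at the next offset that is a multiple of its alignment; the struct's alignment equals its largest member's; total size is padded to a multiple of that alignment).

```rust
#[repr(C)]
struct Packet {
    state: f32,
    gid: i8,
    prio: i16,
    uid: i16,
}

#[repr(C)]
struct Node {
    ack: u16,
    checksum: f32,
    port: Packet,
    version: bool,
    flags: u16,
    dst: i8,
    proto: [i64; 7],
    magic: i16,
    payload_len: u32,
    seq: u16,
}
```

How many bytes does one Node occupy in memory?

104 bytes

Packet: @0: state [4B, align 4] → 4; @4: gid [1B, align 1] → 5; +1 pad (align 2); @6: prio [2B, align 2] → 8; @8: uid [2B, align 2] → 10; +2 tail pad (align 4); size 12, align 4
@0: ack [2B, align 2] → 2
+2 pad (align 4)
@4: checksum [4B, align 4] → 8
@8: port [12B, align 4] → 20
@20: version [1B, align 1] → 21
+1 pad (align 2)
@22: flags [2B, align 2] → 24
@24: dst [1B, align 1] → 25
+7 pad (align 8)
@32: proto [56B, align 8] → 88
@88: magic [2B, align 2] → 90
+2 pad (align 4)
@92: payload_len [4B, align 4] → 96
@96: seq [2B, align 2] → 98
+6 tail pad (align 8)
size 104, align 8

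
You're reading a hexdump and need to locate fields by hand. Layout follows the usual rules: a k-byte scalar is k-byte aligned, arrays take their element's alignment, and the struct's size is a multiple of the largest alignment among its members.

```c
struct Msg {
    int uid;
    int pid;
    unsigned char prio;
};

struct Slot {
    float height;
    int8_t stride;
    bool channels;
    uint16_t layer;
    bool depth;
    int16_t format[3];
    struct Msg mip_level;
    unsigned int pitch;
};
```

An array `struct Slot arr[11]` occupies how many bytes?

Msg: uid at 0 (size 4, align 4) → ends 4; pid at 4 (size 4, align 4) → ends 8; prio at 8 (size 1, align 1) → ends 9; tail pad 3 to reach multiple of 4; total 12 bytes, alignment 4
height at 0 (size 4, align 4) → ends 4
stride at 4 (size 1, align 1) → ends 5
channels at 5 (size 1, align 1) → ends 6
layer at 6 (size 2, align 2) → ends 8
depth at 8 (size 1, align 1) → ends 9
pad 1 to align 2 for format
format at 10 (size 6, align 2) → ends 16
mip_level at 16 (size 12, align 4) → ends 28
pitch at 28 (size 4, align 4) → ends 32
total 32 bytes, alignment 4
array of 11: 11 × 32 = 352

352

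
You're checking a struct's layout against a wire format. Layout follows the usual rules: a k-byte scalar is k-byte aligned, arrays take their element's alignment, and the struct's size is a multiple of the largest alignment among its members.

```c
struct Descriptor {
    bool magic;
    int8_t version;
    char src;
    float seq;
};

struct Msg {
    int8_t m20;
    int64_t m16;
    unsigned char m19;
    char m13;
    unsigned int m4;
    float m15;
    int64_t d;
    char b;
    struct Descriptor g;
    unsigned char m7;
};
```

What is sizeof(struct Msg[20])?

Descriptor: 0..1  magic  (1B, 1-aligned); 1..2  version  (1B, 1-aligned); 2..3  src  (1B, 1-aligned); 3..4  -- padding (1B); 4..8  seq  (4B, 4-aligned); sizeof = 8, alignof = 4
0..1  m20  (1B, 1-aligned)
1..8  -- padding (7B)
8..16  m16  (8B, 8-aligned)
16..17  m19  (1B, 1-aligned)
17..18  m13  (1B, 1-aligned)
18..20  -- padding (2B)
20..24  m4  (4B, 4-aligned)
24..28  m15  (4B, 4-aligned)
28..32  -- padding (4B)
32..40  d  (8B, 8-aligned)
40..41  b  (1B, 1-aligned)
41..44  -- padding (3B)
44..52  g  (8B, 4-aligned)
52..53  m7  (1B, 1-aligned)
53..56  -- tail padding (3B)
sizeof = 56, alignof = 8
array of 20: 20 × 56 = 1120

1120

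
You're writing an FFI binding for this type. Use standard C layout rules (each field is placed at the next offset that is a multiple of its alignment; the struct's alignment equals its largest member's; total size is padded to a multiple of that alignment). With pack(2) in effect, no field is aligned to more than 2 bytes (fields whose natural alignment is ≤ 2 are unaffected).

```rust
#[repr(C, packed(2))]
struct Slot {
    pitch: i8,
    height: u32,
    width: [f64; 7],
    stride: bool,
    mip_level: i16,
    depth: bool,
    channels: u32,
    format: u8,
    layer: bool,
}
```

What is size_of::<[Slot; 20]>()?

pitch at 0 (size 1, align 1) → ends 1
pad 1 to align 2 for height
height at 2 (size 4, align 2) → ends 6
width at 6 (size 56, align 2) → ends 62
stride at 62 (size 1, align 1) → ends 63
pad 1 to align 2 for mip_level
mip_level at 64 (size 2, align 2) → ends 66
depth at 66 (size 1, align 1) → ends 67
pad 1 to align 2 for channels
channels at 68 (size 4, align 2) → ends 72
format at 72 (size 1, align 1) → ends 73
layer at 73 (size 1, align 1) → ends 74
total 74 bytes, alignment 2
array of 20: 20 × 74 = 1480

1480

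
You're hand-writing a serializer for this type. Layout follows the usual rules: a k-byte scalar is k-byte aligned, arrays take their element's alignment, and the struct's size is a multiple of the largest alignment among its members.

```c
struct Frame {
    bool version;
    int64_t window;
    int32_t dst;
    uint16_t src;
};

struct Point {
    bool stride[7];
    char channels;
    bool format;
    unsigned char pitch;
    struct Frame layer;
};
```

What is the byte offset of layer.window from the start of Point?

Frame: @0: version [1B, align 1] → 1; +7 pad (align 8); @8: window [8B, align 8] → 16; @16: dst [4B, align 4] → 20; @20: src [2B, align 2] → 22; +2 tail pad (align 8); size 24, align 8
@0: stride [7B, align 1] → 7
@7: channels [1B, align 1] → 8
@8: format [1B, align 1] → 9
@9: pitch [1B, align 1] → 10
+6 pad (align 8)
@16: layer [24B, align 8] → 40
within Frame: window at 8
16 + 8 = 24

24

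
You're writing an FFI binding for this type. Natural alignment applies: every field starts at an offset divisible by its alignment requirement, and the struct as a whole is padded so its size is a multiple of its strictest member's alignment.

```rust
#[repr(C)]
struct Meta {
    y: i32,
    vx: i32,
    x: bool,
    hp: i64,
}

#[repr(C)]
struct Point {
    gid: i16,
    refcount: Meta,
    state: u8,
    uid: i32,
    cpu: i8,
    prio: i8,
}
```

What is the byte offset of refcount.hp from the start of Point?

24

Meta: @0: y [4B, align 4] → 4; @4: vx [4B, align 4] → 8; @8: x [1B, align 1] → 9; +7 pad (align 8); @16: hp [8B, align 8] → 24; size 24, align 8
@0: gid [2B, align 2] → 2
+6 pad (align 8)
@8: refcount [24B, align 8] → 32
within Meta: hp at 16
8 + 16 = 24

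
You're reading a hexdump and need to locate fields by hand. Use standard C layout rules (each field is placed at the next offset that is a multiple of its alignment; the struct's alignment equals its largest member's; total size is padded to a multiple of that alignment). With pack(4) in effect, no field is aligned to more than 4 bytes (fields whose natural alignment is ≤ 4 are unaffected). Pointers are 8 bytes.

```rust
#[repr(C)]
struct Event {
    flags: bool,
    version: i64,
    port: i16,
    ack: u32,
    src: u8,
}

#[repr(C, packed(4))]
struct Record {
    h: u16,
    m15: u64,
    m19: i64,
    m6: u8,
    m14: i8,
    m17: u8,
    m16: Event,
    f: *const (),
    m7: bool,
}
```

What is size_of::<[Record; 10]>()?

Event: flags at 0 (size 1, align 1) → ends 1; pad 7 to align 8 for version; version at 8 (size 8, align 8) → ends 16; port at 16 (size 2, align 2) → ends 18; pad 2 to align 4 for ack; ack at 20 (size 4, align 4) → ends 24; src at 24 (size 1, align 1) → ends 25; tail pad 7 to reach multiple of 8; total 32 bytes, alignment 8
h at 0 (size 2, align 2) → ends 2
pad 2 to align 4 for m15
m15 at 4 (size 8, align 4) → ends 12
m19 at 12 (size 8, align 4) → ends 20
m6 at 20 (size 1, align 1) → ends 21
m14 at 21 (size 1, align 1) → ends 22
m17 at 22 (size 1, align 1) → ends 23
pad 1 to align 4 for m16
m16 at 24 (size 32, align 4) → ends 56
f at 56 (size 8, align 4) → ends 64
m7 at 64 (size 1, align 1) → ends 65
tail pad 3 to reach multiple of 4
total 68 bytes, alignment 4
array of 10: 10 × 68 = 680

680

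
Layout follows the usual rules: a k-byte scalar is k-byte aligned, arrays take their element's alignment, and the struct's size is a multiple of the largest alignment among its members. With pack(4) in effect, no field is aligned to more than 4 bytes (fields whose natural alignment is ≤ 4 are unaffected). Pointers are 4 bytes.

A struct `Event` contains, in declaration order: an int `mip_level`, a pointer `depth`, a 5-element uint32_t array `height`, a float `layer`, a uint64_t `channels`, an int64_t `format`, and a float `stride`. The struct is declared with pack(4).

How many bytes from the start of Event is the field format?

40

mip_level at 0 (size 4, align 4) → ends 4
depth at 4 (size 4, align 4) → ends 8
height at 8 (size 20, align 4) → ends 28
layer at 28 (size 4, align 4) → ends 32
channels at 32 (size 8, align 4) → ends 40
format at 40 (size 8, align 4) → ends 48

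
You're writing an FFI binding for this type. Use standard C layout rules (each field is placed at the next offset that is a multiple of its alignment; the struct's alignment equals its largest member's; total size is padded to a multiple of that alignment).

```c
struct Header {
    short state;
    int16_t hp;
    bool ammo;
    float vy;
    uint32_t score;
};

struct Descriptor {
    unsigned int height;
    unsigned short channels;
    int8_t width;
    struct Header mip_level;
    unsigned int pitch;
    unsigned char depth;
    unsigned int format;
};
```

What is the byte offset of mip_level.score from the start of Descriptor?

Header: state at 0 (size 2, align 2) → ends 2; hp at 2 (size 2, align 2) → ends 4; ammo at 4 (size 1, align 1) → ends 5; pad 3 to align 4 for vy; vy at 8 (size 4, align 4) → ends 12; score at 12 (size 4, align 4) → ends 16; total 16 bytes, alignment 4
height at 0 (size 4, align 4) → ends 4
channels at 4 (size 2, align 2) → ends 6
width at 6 (size 1, align 1) → ends 7
pad 1 to align 4 for mip_level
mip_level at 8 (size 16, align 4) → ends 24
within Header: score at 12
8 + 12 = 20

20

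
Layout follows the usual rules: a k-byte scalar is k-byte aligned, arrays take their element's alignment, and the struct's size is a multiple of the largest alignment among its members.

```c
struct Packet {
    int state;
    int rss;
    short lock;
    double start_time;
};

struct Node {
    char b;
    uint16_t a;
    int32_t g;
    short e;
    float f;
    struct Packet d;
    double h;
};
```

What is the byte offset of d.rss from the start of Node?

Packet: @0: state [4B, align 4] → 4; @4: rss [4B, align 4] → 8; @8: lock [2B, align 2] → 10; +6 pad (align 8); @16: start_time [8B, align 8] → 24; size 24, align 8
@0: b [1B, align 1] → 1
+1 pad (align 2)
@2: a [2B, align 2] → 4
@4: g [4B, align 4] → 8
@8: e [2B, align 2] → 10
+2 pad (align 4)
@12: f [4B, align 4] → 16
@16: d [24B, align 8] → 40
within Packet: rss at 4
16 + 4 = 20

20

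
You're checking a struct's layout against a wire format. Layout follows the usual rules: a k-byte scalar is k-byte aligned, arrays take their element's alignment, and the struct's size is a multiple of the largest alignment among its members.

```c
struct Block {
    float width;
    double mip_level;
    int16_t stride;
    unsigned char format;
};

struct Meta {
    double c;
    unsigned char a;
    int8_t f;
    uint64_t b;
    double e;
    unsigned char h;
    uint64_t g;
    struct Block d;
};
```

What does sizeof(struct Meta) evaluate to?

Block: 0..4  width  (4B, 4-aligned); 4..8  -- padding (4B); 8..16  mip_level  (8B, 8-aligned); 16..18  stride  (2B, 2-aligned); 18..19  format  (1B, 1-aligned); 19..24  -- tail padding (5B); sizeof = 24, alignof = 8
0..8  c  (8B, 8-aligned)
8..9  a  (1B, 1-aligned)
9..10  f  (1B, 1-aligned)
10..16  -- padding (6B)
16..24  b  (8B, 8-aligned)
24..32  e  (8B, 8-aligned)
32..33  h  (1B, 1-aligned)
33..40  -- padding (7B)
40..48  g  (8B, 8-aligned)
48..72  d  (24B, 8-aligned)
sizeof = 72, alignof = 8

72 bytes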